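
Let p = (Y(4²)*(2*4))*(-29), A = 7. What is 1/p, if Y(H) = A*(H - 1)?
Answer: -1/24360 ≈ -4.1051e-5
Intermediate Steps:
Y(H) = -7 + 7*H (Y(H) = 7*(H - 1) = 7*(-1 + H) = -7 + 7*H)
p = -24360 (p = ((-7 + 7*4²)*(2*4))*(-29) = ((-7 + 7*16)*8)*(-29) = ((-7 + 112)*8)*(-29) = (105*8)*(-29) = 840*(-29) = -24360)
1/p = 1/(-24360) = -1/24360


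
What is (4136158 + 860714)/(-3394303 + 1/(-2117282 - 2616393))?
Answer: -3942261344100/2677921208921 ≈ -1.4721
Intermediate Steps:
(4136158 + 860714)/(-3394303 + 1/(-2117282 - 2616393)) = 4996872/(-3394303 + 1/(-4733675)) = 4996872/(-3394303 - 1/4733675) = 4996872/(-16067527253526/4733675) = 4996872*(-4733675/16067527253526) = -3942261344100/2677921208921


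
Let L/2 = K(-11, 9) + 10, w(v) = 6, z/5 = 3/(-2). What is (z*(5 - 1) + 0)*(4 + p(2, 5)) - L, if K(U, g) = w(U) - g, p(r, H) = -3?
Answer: -44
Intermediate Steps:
z = -15/2 (z = 5*(3/(-2)) = 5*(3*(-½)) = 5*(-3/2) = -15/2 ≈ -7.5000)
K(U, g) = 6 - g
L = 14 (L = 2*((6 - 1*9) + 10) = 2*((6 - 9) + 10) = 2*(-3 + 10) = 2*7 = 14)
(z*(5 - 1) + 0)*(4 + p(2, 5)) - L = (-15*(5 - 1)/2 + 0)*(4 - 3) - 1*14 = (-15/2*4 + 0)*1 - 14 = (-30 + 0)*1 - 14 = -30*1 - 14 = -30 - 14 = -44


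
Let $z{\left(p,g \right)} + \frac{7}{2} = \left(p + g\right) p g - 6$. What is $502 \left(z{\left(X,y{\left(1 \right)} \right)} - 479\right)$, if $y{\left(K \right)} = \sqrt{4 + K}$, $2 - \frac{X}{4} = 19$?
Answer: $-415907 + 2321248 \sqrt{5} \approx 4.7746 \cdot 10^{6}$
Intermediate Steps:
$X = -68$ ($X = 8 - 76 = -68$)
$z{\left(p,g \right)} = - \frac{19}{2} + g p \left(g + p\right)$ ($z{\left(p,g \right)} = - \frac{7}{2} + \left(\left(p + g\right) p g - 6\right) = - \frac{7}{2} + \left(\left(g + p\right) p g - 6\right) = - \frac{7}{2} + \left(p \left(g + p\right) g - 6\right) = - \frac{7}{2} + \left(g p \left(g + p\right) - 6\right) = - \frac{7}{2} + \left(-6 + g p \left(g + p\right)\right) = - \frac{19}{2} + g p \left(g + p\right)$)
$502 \left(z{\left(X,y{\left(1 \right)} \right)} - 479\right) = 502 \left(\left(- \frac{19}{2} + \sqrt{4 + 1} \left(-68\right)^{2} - 68 \left(\sqrt{4 + 1}\right)^{2}\right) - 479\right) = 502 \left(\left(- \frac{19}{2} + \sqrt{5} \cdot 4624 - 68 \left(\sqrt{5}\right)^{2}\right) - 479\right) = 502 \left(\left(- \frac{19}{2} + 4624 \sqrt{5} - 340\right) - 479\right) = 502 \left(\left(- \frac{699}{2} + 4624 \sqrt{5}\right) - 479\right) = 502 \left(- \frac{1657}{2} + 4624 \sqrt{5}\right) = -415907 + 2321248 \sqrt{5}$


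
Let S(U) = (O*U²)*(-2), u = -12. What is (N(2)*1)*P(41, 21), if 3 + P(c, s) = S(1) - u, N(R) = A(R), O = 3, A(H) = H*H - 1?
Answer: 9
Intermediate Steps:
A(H) = -1 + H² (A(H) = H² - 1 = -1 + H²)
N(R) = -1 + R²
S(U) = -6*U² (S(U) = (3*U²)*(-2) = -6*U²)
P(c, s) = 3 (P(c, s) = -3 + (-6*1² - 1*(-12)) = -3 + (-6*1 + 12) = -3 + (-6 + 12) = -3 + 6 = 3)
(N(2)*1)*P(41, 21) = ((-1 + 2²)*1)*3 = ((-1 + 4)*1)*3 = (3*1)*3 = 3*3 = 9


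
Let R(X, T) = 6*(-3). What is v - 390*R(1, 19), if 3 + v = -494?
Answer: 6523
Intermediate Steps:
v = -497 (v = -3 - 494 = -497)
R(X, T) = -18
v - 390*R(1, 19) = -497 - 390*(-18) = -497 + 7020 = 6523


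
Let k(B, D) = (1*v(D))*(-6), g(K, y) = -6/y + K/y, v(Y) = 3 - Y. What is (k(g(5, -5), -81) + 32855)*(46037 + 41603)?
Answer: 2835241640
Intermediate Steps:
k(B, D) = -18 + 6*D (k(B, D) = (1*(3 - D))*(-6) = (3 - D)*(-6) = -18 + 6*D)
(k(g(5, -5), -81) + 32855)*(46037 + 41603) = ((-18 + 6*(-81)) + 32855)*(46037 + 41603) = ((-18 - 486) + 32855)*87640 = (-504 + 32855)*87640 = 32351*87640 = 2835241640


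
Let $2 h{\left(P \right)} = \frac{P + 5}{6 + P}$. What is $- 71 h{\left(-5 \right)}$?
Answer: $0$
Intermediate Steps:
$h{\left(P \right)} = \frac{5 + P}{2 \left(6 + P\right)}$ ($h{\left(P \right)} = \frac{\left(P + 5\right) \frac{1}{6 + P}}{2} = \frac{\left(5 + P\right) \frac{1}{6 + P}}{2} = \frac{\frac{1}{6 + P} \left(5 + P\right)}{2} = \frac{5 + P}{2 \left(6 + P\right)}$)
$- 71 h{\left(-5 \right)} = - 71 \frac{5 - 5}{2 \left(6 - 5\right)} = - 71 \cdot \frac{1}{2} \cdot 1^{-1} \cdot 0 = - 71 \cdot \frac{1}{2} \cdot 1 \cdot 0 = \left(-71\right) 0 = 0$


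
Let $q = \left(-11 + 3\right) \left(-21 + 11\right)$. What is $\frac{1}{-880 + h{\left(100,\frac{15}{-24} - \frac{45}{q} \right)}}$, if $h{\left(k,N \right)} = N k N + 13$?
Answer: $- \frac{64}{46463} \approx -0.0013774$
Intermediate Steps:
$q = 80$ ($q = \left(-8\right) \left(-10\right) = 80$)
$h{\left(k,N \right)} = 13 + k N^{2}$ ($h{\left(k,N \right)} = k N^{2} + 13 = 13 + k N^{2}$)
$\frac{1}{-880 + h{\left(100,\frac{15}{-24} - \frac{45}{q} \right)}} = \frac{1}{-880 + \left(13 + 100 \left(\frac{15}{-24} - \frac{45}{80}\right)^{2}\right)} = \frac{1}{-880 + \left(13 + 100 \left(15 \left(- \frac{1}{24}\right) - \frac{9}{16}\right)^{2}\right)} = \frac{1}{-880 + \left(13 + 100 \left(- \frac{5}{8} - \frac{9}{16}\right)^{2}\right)} = \frac{1}{-880 + \left(13 + 100 \left(- \frac{19}{16}\right)^{2}\right)} = \frac{1}{-880 + \left(13 + 100 \cdot \frac{361}{256}\right)} = \frac{1}{-880 + \left(13 + \frac{9025}{64}\right)} = \frac{1}{-880 + \frac{9857}{64}} = \frac{1}{- \frac{46463}{64}} = - \frac{64}{46463}$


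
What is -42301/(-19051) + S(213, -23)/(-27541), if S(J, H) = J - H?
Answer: 1160515805/524683591 ≈ 2.2118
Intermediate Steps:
-42301/(-19051) + S(213, -23)/(-27541) = -42301/(-19051) + (213 - 1*(-23))/(-27541) = -42301*(-1/19051) + (213 + 23)*(-1/27541) = 42301/19051 + 236*(-1/27541) = 42301/19051 - 236/27541 = 1160515805/524683591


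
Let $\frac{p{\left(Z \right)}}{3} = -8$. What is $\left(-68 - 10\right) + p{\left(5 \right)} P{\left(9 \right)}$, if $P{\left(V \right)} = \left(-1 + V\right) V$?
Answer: $-1806$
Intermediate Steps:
$p{\left(Z \right)} = -24$ ($p{\left(Z \right)} = 3 \left(-8\right) = -24$)
$P{\left(V \right)} = V \left(-1 + V\right)$
$\left(-68 - 10\right) + p{\left(5 \right)} P{\left(9 \right)} = \left(-68 - 10\right) - 24 \cdot 9 \left(-1 + 9\right) = \left(-68 - 10\right) - 24 \cdot 9 \cdot 8 = -78 - 1728 = -1806$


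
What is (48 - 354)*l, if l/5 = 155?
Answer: -237150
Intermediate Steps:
l = 775 (l = 5*155 = 775)
(48 - 354)*l = (48 - 354)*775 = -306*775 = -237150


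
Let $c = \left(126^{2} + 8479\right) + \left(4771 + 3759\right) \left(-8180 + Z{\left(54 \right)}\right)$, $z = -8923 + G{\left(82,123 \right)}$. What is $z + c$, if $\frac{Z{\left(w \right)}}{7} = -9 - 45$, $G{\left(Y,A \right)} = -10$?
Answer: $-72984318$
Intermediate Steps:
$Z{\left(w \right)} = -378$ ($Z{\left(w \right)} = 7 \left(-9 - 45\right) = 7 \left(-54\right) = -378$)
$z = -8933$ ($z = -8923 - 10 = -8933$)
$c = -72975385$ ($c = \left(126^{2} + 8479\right) + \left(4771 + 3759\right) \left(-8180 - 378\right) = \left(15876 + 8479\right) + 8530 \left(-8558\right) = 24355 - 72999740 = -72975385$)
$z + c = -8933 - 72975385 = -72984318$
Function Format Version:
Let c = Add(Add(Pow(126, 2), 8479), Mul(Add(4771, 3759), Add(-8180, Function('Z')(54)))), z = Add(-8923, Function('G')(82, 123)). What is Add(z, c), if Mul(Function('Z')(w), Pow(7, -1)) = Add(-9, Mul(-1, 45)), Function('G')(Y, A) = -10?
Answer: -72984318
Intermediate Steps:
Function('Z')(w) = -378 (Function('Z')(w) = Mul(7, Add(-9, Mul(-1, 45))) = Mul(7, Add(-9, -45)) = Mul(7, -54) = -378)
z = -8933 (z = Add(-8923, -10) = -8933)
c = -72975385 (c = Add(Add(Pow(126, 2), 8479), Mul(Add(4771, 3759), Add(-8180, -378))) = Add(Add(15876, 8479), Mul(8530, -8558)) = Add(24355, -72999740) = -72975385)
Add(z, c) = Add(-8933, -72975385) = -72984318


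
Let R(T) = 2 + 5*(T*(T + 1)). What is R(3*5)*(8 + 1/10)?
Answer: 48681/5 ≈ 9736.2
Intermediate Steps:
R(T) = 2 + 5*T*(1 + T) (R(T) = 2 + 5*(T*(1 + T)) = 2 + 5*T*(1 + T))
R(3*5)*(8 + 1/10) = (2 + 5*(3*5) + 5*(3*5)²)*(8 + 1/10) = (2 + 5*15 + 5*15²)*(8 + ⅒) = (2 + 75 + 5*225)*(81/10) = (2 + 75 + 1125)*(81/10) = 1202*(81/10) = 48681/5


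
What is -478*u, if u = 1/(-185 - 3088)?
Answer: 478/3273 ≈ 0.14604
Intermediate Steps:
u = -1/3273 (u = 1/(-3273) = -1/3273 ≈ -0.00030553)
-478*u = -478*(-1/3273) = 478/3273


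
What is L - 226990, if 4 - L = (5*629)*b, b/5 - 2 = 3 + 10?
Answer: -462861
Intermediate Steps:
b = 75 (b = 10 + 5*(3 + 10) = 10 + 5*13 = 10 + 65 = 75)
L = -235871 (L = 4 - 5*629*75 = 4 - 3145*75 = 4 - 1*235875 = 4 - 235875 = -235871)
L - 226990 = -235871 - 226990 = -462861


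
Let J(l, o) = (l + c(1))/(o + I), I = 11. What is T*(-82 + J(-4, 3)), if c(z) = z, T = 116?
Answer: -66758/7 ≈ -9536.9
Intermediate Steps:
J(l, o) = (1 + l)/(11 + o) (J(l, o) = (l + 1)/(o + 11) = (1 + l)/(11 + o))
T*(-82 + J(-4, 3)) = 116*(-82 + (1 - 4)/(11 + 3)) = 116*(-82 - 3/14) = 116*(-1151/14) = -66758/7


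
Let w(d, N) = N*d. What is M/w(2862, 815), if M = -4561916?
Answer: -2280958/1166265 ≈ -1.9558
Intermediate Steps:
M/w(2862, 815) = -4561916/(815*2862) = -4561916/2332530 = -4561916*1/2332530 = -2280958/1166265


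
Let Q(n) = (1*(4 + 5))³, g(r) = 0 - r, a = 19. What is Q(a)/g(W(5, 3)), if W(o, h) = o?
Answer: -729/5 ≈ -145.80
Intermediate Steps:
g(r) = -r
Q(n) = 729 (Q(n) = (1*9)³ = 9³ = 729)
Q(a)/g(W(5, 3)) = 729/(-1*5) = 729/(-5) = -⅕*729 = -729/5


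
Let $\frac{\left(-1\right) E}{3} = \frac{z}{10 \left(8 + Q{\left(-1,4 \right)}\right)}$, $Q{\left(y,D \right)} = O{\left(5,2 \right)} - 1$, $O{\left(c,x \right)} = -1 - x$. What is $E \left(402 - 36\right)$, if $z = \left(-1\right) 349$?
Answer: $\frac{191601}{20} \approx 9580.0$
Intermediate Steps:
$z = -349$
$Q{\left(y,D \right)} = -4$ ($Q{\left(y,D \right)} = \left(-1 - 2\right) - 1 = -3 - 1 = -4$)
$E = \frac{1047}{40}$ ($E = - 3 \left(- \frac{349}{10 \left(8 - 4\right)}\right) = - 3 \left(- \frac{349}{10 \cdot 4}\right) = - 3 \left(- \frac{349}{40}\right) = - 3 \left(\left(-349\right) \frac{1}{40}\right) = \left(-3\right) \left(- \frac{349}{40}\right) = \frac{1047}{40} \approx 26.175$)
$E \left(402 - 36\right) = \frac{1047 \left(402 - 36\right)}{40} = \frac{1047}{40} \cdot 366 = \frac{191601}{20}$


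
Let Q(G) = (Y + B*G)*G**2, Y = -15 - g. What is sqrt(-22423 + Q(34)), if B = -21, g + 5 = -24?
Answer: I*sqrt(831623) ≈ 911.93*I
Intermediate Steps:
g = -29 (g = -5 - 24 = -29)
Y = 14 (Y = -15 - 1*(-29) = -15 + 29 = 14)
Q(G) = G**2*(14 - 21*G) (Q(G) = (14 - 21*G)*G**2 = G**2*(14 - 21*G))
sqrt(-22423 + Q(34)) = sqrt(-22423 + 34**2*(14 - 21*34)) = sqrt(-22423 + 1156*(14 - 714)) = sqrt(-22423 + 1156*(-700)) = sqrt(-22423 - 809200) = sqrt(-831623) = I*sqrt(831623)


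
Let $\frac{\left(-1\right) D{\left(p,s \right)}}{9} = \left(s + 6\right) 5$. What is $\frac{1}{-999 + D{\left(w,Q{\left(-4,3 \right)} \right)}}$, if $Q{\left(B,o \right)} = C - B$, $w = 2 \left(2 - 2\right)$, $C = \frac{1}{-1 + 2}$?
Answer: $- \frac{1}{1494} \approx -0.00066934$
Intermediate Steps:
$C = 1$ ($C = 1^{-1} = 1$)
$w = 0$ ($w = 2 \cdot 0 = 0$)
$Q{\left(B,o \right)} = 1 - B$
$D{\left(p,s \right)} = -270 - 45 s$ ($D{\left(p,s \right)} = - 9 \left(s + 6\right) 5 = - 9 \left(6 + s\right) 5 = - 9 \left(30 + 5 s\right) = -270 - 45 s$)
$\frac{1}{-999 + D{\left(w,Q{\left(-4,3 \right)} \right)}} = \frac{1}{-999 - \left(270 + 45 \left(1 - -4\right)\right)} = \frac{1}{-999 - \left(270 + 45 \left(1 + 4\right)\right)} = \frac{1}{-999 - 495} = \frac{1}{-1494} = - \frac{1}{1494}$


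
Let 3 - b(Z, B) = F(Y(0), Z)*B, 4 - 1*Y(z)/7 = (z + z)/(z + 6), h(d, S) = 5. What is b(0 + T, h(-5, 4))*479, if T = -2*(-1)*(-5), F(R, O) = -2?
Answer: 6227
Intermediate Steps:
Y(z) = 28 - 14*z/(6 + z) (Y(z) = 28 - 7*(z + z)/(z + 6) = 28 - 7*2*z/(6 + z) = 28 - 14*z/(6 + z))
T = -10 (T = 2*(-5) = -10)
b(Z, B) = 3 + 2*B (b(Z, B) = 3 - (-2)*B = 3 + 2*B)
b(0 + T, h(-5, 4))*479 = (3 + 2*5)*479 = (3 + 10)*479 = 13*479 = 6227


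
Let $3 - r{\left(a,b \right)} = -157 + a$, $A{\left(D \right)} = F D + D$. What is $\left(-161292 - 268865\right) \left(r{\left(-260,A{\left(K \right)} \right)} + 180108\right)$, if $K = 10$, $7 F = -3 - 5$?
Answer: $-77655382896$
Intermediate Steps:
$F = - \frac{8}{7}$ ($F = \frac{-3 - 5}{7} = \frac{1}{7} \left(-8\right) = - \frac{8}{7} \approx -1.1429$)
$A{\left(D \right)} = - \frac{D}{7}$ ($A{\left(D \right)} = - \frac{8 D}{7} + D = - \frac{D}{7}$)
$r{\left(a,b \right)} = 160 - a$ ($r{\left(a,b \right)} = 3 - \left(-157 + a\right) = 160 - a$)
$\left(-161292 - 268865\right) \left(r{\left(-260,A{\left(K \right)} \right)} + 180108\right) = \left(-161292 - 268865\right) \left(\left(160 - -260\right) + 180108\right) = - 430157 \left(\left(160 + 260\right) + 180108\right) = - 430157 \left(420 + 180108\right) = \left(-430157\right) 180528 = -77655382896$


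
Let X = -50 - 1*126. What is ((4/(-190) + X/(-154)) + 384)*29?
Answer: 7427074/665 ≈ 11169.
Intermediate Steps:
X = -176 (X = -50 - 126 = -176)
((4/(-190) + X/(-154)) + 384)*29 = ((4/(-190) - 176/(-154)) + 384)*29 = ((4*(-1/190) - 176*(-1/154)) + 384)*29 = ((-2/95 + 8/7) + 384)*29 = (746/665 + 384)*29 = (256106/665)*29 = 7427074/665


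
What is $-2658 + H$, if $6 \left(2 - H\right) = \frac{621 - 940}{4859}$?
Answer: $- \frac{77432705}{29154} \approx -2656.0$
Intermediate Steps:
$H = \frac{58627}{29154}$ ($H = 2 - \frac{\left(621 - 940\right) \frac{1}{4859}}{6} = 2 - \frac{\left(-319\right) \frac{1}{4859}}{6} = 2 - - \frac{319}{29154} = 2 + \frac{319}{29154} = \frac{58627}{29154} \approx 2.0109$)
$-2658 + H = -2658 + \frac{58627}{29154} = - \frac{77432705}{29154}$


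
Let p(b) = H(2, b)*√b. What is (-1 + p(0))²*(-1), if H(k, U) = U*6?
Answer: -1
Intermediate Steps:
H(k, U) = 6*U
p(b) = 6*b^(3/2) (p(b) = (6*b)*√b = 6*b^(3/2))
(-1 + p(0))²*(-1) = (-1 + 6*0^(3/2))²*(-1) = (-1 + 6*0)²*(-1) = (-1 + 0)²*(-1) = (-1)²*(-1) = 1*(-1) = -1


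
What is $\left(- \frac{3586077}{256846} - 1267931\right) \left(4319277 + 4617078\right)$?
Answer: $- \frac{2910272275098062565}{256846} \approx -1.1331 \cdot 10^{13}$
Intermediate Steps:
$\left(- \frac{3586077}{256846} - 1267931\right) \left(4319277 + 4617078\right) = \left(\left(-3586077\right) \frac{1}{256846} - 1267931\right) 8936355 = \left(- \frac{3586077}{256846} - 1267931\right) 8936355 = \left(- \frac{325666591703}{256846}\right) 8936355 = - \frac{2910272275098062565}{256846}$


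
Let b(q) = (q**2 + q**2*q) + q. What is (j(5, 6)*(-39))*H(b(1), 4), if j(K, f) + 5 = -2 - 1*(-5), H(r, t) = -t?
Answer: -312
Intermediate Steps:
b(q) = q + q**2 + q**3 (b(q) = (q**2 + q**3) + q = q + q**2 + q**3)
j(K, f) = -2 (j(K, f) = -5 + (-2 - 1*(-5)) = -5 + (-2 + 5) = -5 + 3 = -2)
(j(5, 6)*(-39))*H(b(1), 4) = (-2*(-39))*(-1*4) = 78*(-4) = -312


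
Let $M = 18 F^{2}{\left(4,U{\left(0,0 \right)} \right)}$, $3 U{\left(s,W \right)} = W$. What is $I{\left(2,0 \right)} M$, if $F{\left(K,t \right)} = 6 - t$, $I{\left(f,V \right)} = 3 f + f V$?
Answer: $3888$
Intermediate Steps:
$I{\left(f,V \right)} = 3 f + V f$
$U{\left(s,W \right)} = \frac{W}{3}$
$M = 648$ ($M = 18 \left(6 - \frac{1}{3} \cdot 0\right)^{2} = 18 \left(6 - 0\right)^{2} = 18 \left(6 + 0\right)^{2} = 18 \cdot 6^{2} = 18 \cdot 36 = 648$)
$I{\left(2,0 \right)} M = 2 \left(3 + 0\right) 648 = 2 \cdot 3 \cdot 648 = 6 \cdot 648 = 3888$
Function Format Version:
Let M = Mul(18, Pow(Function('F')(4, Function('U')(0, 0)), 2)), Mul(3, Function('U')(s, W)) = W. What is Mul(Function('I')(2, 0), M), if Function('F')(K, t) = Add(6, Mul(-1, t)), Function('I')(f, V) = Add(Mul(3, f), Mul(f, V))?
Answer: 3888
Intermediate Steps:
Function('I')(f, V) = Add(Mul(3, f), Mul(V, f))
Function('U')(s, W) = Mul(Rational(1, 3), W)
M = 648 (M = Mul(18, Pow(Add(6, Mul(-1, Mul(Rational(1, 3), 0))), 2)) = Mul(18, Pow(Add(6, Mul(-1, 0)), 2)) = Mul(18, Pow(Add(6, 0), 2)) = Mul(18, Pow(6, 2)) = Mul(18, 36) = 648)
Mul(Function('I')(2, 0), M) = Mul(Mul(2, Add(3, 0)), 648) = Mul(Mul(2, 3), 648) = Mul(6, 648) = 3888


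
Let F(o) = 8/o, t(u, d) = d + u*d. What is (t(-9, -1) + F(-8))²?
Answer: 49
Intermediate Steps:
t(u, d) = d + d*u
(t(-9, -1) + F(-8))² = (-(1 - 9) + 8/(-8))² = (-1*(-8) + 8*(-⅛))² = (8 - 1)² = 7² = 49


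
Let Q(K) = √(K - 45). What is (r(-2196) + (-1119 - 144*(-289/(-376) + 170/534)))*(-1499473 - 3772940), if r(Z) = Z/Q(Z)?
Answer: 598532737185/89 - 1286468772*I*√249/83 ≈ 6.7251e+9 - 2.4458e+8*I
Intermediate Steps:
Q(K) = √(-45 + K)
r(Z) = Z/√(-45 + Z) (r(Z) = Z/(√(-45 + Z)) = Z/√(-45 + Z))
(r(-2196) + (-1119 - 144*(-289/(-376) + 170/534)))*(-1499473 - 3772940) = (-2196/√(-45 - 2196) + (-1119 - 144*(-289/(-376) + 170/534)))*(-1499473 - 3772940) = (-(-244)*I*√249/83 + (-1119 - 144*(-289*(-1/376) + 170*(1/534))))*(-5272413) = (-(-244)*I*√249/83 + (-1119 - 144*(289/376 + 85/267)))*(-5272413) = (244*I*√249/83 + (-1119 - 144*109123/100392))*(-5272413) = (244*I*√249/83 + (-1119 - 654738/4183))*(-5272413) = (244*I*√249/83 - 5335515/4183)*(-5272413) = (-5335515/4183 + 244*I*√249/83)*(-5272413) = 598532737185/89 - 1286468772*I*√249/83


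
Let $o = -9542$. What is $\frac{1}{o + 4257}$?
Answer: $- \frac{1}{5285} \approx -0.00018921$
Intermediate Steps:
$\frac{1}{o + 4257} = \frac{1}{-9542 + 4257} = \frac{1}{-5285} = - \frac{1}{5285}$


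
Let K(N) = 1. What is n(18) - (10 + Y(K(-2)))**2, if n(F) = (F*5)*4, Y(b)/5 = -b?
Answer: 335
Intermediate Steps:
Y(b) = -5*b (Y(b) = 5*(-b) = -5*b)
n(F) = 20*F (n(F) = (5*F)*4 = 20*F)
n(18) - (10 + Y(K(-2)))**2 = 20*18 - (10 - 5*1)**2 = 360 - (10 - 5)**2 = 360 - 1*5**2 = 360 - 1*25 = 360 - 25 = 335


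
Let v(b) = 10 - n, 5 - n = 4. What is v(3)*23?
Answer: 207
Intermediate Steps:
n = 1 (n = 5 - 1*4 = 5 - 4 = 1)
v(b) = 9 (v(b) = 10 - 1*1 = 10 - 1 = 9)
v(3)*23 = 9*23 = 207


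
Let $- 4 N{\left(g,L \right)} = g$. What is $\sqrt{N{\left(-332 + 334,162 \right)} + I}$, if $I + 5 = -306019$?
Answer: $\frac{i \sqrt{1224098}}{2} \approx 553.2 i$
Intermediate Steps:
$N{\left(g,L \right)} = - \frac{g}{4}$
$I = -306024$ ($I = -5 - 306019 = -306024$)
$\sqrt{N{\left(-332 + 334,162 \right)} + I} = \sqrt{- \frac{-332 + 334}{4} - 306024} = \sqrt{\left(- \frac{1}{4}\right) 2 - 306024} = \sqrt{- \frac{1}{2} - 306024} = \sqrt{- \frac{612049}{2}} = \frac{i \sqrt{1224098}}{2}$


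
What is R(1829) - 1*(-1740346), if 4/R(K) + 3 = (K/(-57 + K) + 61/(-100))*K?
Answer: 29649455187634/17036529 ≈ 1.7403e+6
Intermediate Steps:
R(K) = 4/(-3 + K*(-61/100 + K/(-57 + K))) (R(K) = 4/(-3 + (K/(-57 + K) + 61/(-100))*K) = 4/(-3 + (K/(-57 + K) + 61*(-1/100))*K) = 4/(-3 + (K/(-57 + K) - 61/100)*K) = 4/(-3 + (-61/100 + K/(-57 + K))*K) = 4/(-3 + K*(-61/100 + K/(-57 + K))))
R(1829) - 1*(-1740346) = 400*(-57 + 1829)/(3*(5700 + 13*1829² + 1059*1829)) - 1*(-1740346) = (400/3)*1772/(5700 + 13*3345241 + 1936911) + 1740346 = (400/3)*1772/(5700 + 43488133 + 1936911) + 1740346 = (400/3)*1772/45430744 + 1740346 = (400/3)*(1/45430744)*1772 + 1740346 = 88600/17036529 + 1740346 = 29649455187634/17036529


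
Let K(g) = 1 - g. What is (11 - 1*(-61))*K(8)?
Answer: -504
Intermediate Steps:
(11 - 1*(-61))*K(8) = (11 - 1*(-61))*(1 - 1*8) = (11 + 61)*(1 - 8) = 72*(-7) = -504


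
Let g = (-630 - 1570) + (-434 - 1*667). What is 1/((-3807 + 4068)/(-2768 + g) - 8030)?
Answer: -2023/16244777 ≈ -0.00012453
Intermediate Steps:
g = -3301 (g = -2200 + (-434 - 667) = -2200 - 1101 = -3301)
1/((-3807 + 4068)/(-2768 + g) - 8030) = 1/((-3807 + 4068)/(-2768 - 3301) - 8030) = 1/(261/(-6069) - 8030) = 1/(261*(-1/6069) - 8030) = 1/(-87/2023 - 8030) = 1/(-16244777/2023) = -2023/16244777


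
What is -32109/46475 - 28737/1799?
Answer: -126665106/7600775 ≈ -16.665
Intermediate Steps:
-32109/46475 - 28737/1799 = -32109*1/46475 - 28737*1/1799 = -2919/4225 - 28737/1799 = -126665106/7600775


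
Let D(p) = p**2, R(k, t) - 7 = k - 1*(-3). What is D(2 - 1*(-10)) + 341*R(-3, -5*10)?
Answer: 2531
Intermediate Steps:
R(k, t) = 10 + k (R(k, t) = 7 + (k - 1*(-3)) = 7 + (k + 3) = 7 + (3 + k) = 10 + k)
D(2 - 1*(-10)) + 341*R(-3, -5*10) = (2 - 1*(-10))**2 + 341*(10 - 3) = (2 + 10)**2 + 341*7 = 12**2 + 2387 = 144 + 2387 = 2531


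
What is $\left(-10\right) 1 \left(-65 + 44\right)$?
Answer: $210$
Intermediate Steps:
$\left(-10\right) 1 \left(-65 + 44\right) = \left(-10\right) \left(-21\right) = 210$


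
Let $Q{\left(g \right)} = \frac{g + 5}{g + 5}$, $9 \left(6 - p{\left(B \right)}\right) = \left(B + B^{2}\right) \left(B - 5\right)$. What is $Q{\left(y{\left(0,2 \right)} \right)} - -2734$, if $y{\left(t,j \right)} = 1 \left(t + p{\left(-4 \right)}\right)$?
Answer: $2735$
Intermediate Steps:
$p{\left(B \right)} = 6 - \frac{\left(-5 + B\right) \left(B + B^{2}\right)}{9}$ ($p{\left(B \right)} = 6 - \frac{\left(B + B^{2}\right) \left(B - 5\right)}{9} = 6 - \frac{\left(B + B^{2}\right) \left(-5 + B\right)}{9} = 6 - \frac{\left(-5 + B\right) \left(B + B^{2}\right)}{9}$)
$y{\left(t,j \right)} = 18 + t$ ($y{\left(t,j \right)} = 1 \left(t + \left(6 - \frac{\left(-4\right)^{3}}{9} + \frac{4 \left(-4\right)^{2}}{9} + \frac{5}{9} \left(-4\right)\right)\right) = 1 \left(t + \left(6 - - \frac{64}{9} + \frac{4}{9} \cdot 16 - \frac{20}{9}\right)\right) = 1 \left(t + \left(6 + \frac{64}{9} + \frac{64}{9} - \frac{20}{9}\right)\right) = 1 \left(t + 18\right) = 1 \left(18 + t\right) = 18 + t$)
$Q{\left(g \right)} = 1$ ($Q{\left(g \right)} = \frac{5 + g}{5 + g} = 1$)
$Q{\left(y{\left(0,2 \right)} \right)} - -2734 = 1 - -2734 = 1 + 2734 = 2735$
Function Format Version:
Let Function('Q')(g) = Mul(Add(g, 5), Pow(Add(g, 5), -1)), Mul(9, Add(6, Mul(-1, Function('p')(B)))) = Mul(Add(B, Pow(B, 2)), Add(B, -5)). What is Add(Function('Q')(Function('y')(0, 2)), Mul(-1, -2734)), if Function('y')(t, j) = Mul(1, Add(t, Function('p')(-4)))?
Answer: 2735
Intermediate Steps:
Function('p')(B) = Add(6, Mul(Rational(-1, 9), Add(-5, B), Add(B, Pow(B, 2)))) (Function('p')(B) = Add(6, Mul(Rational(-1, 9), Mul(Add(B, Pow(B, 2)), Add(B, -5)))) = Add(6, Mul(Rational(-1, 9), Mul(Add(B, Pow(B, 2)), Add(-5, B)))) = Add(6, Mul(Rational(-1, 9), Mul(Add(-5, B), Add(B, Pow(B, 2))))) = Add(6, Mul(Rational(-1, 9), Add(-5, B), Add(B, Pow(B, 2)))))
Function('y')(t, j) = Add(18, t) (Function('y')(t, j) = Mul(1, Add(t, Add(6, Mul(Rational(-1, 9), Pow(-4, 3)), Mul(Rational(4, 9), Pow(-4, 2)), Mul(Rational(5, 9), -4)))) = Mul(1, Add(t, Add(6, Mul(Rational(-1, 9), -64), Mul(Rational(4, 9), 16), Rational(-20, 9)))) = Mul(1, Add(t, Add(6, Rational(64, 9), Rational(64, 9), Rational(-20, 9)))) = Mul(1, Add(t, 18)) = Mul(1, Add(18, t)) = Add(18, t))
Function('Q')(g) = 1 (Function('Q')(g) = Mul(Add(5, g), Pow(Add(5, g), -1)) = 1)
Add(Function('Q')(Function('y')(0, 2)), Mul(-1, -2734)) = Add(1, Mul(-1, -2734)) = Add(1, 2734) = 2735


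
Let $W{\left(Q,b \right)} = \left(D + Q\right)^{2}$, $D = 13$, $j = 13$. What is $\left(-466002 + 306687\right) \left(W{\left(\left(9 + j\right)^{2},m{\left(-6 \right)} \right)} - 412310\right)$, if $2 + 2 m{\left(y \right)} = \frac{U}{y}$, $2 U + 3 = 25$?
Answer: $26334928815$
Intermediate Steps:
$U = 11$ ($U = - \frac{3}{2} + \frac{1}{2} \cdot 25 = - \frac{3}{2} + \frac{25}{2} = 11$)
$m{\left(y \right)} = -1 + \frac{11}{2 y}$ ($m{\left(y \right)} = -1 + \frac{11 \frac{1}{y}}{2} = -1 + \frac{11}{2 y}$)
$W{\left(Q,b \right)} = \left(13 + Q\right)^{2}$
$\left(-466002 + 306687\right) \left(W{\left(\left(9 + j\right)^{2},m{\left(-6 \right)} \right)} - 412310\right) = \left(-466002 + 306687\right) \left(\left(13 + \left(9 + 13\right)^{2}\right)^{2} - 412310\right) = - 159315 \left(\left(13 + 22^{2}\right)^{2} - 412310\right) = - 159315 \left(\left(13 + 484\right)^{2} - 412310\right) = - 159315 \left(497^{2} - 412310\right) = - 159315 \left(247009 - 412310\right) = \left(-159315\right) \left(-165301\right) = 26334928815$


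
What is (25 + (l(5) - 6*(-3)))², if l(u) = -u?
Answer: 1444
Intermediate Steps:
(25 + (l(5) - 6*(-3)))² = (25 + (-1*5 - 6*(-3)))² = (25 + (-5 + 18))² = (25 + 13)² = 38² = 1444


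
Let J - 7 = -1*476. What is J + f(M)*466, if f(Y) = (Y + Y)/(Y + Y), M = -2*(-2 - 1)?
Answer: -3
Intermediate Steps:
J = -469 (J = 7 - 1*476 = 7 - 476 = -469)
M = 6 (M = -2*(-3) = 6)
f(Y) = 1 (f(Y) = (2*Y)/((2*Y)) = (2*Y)*(1/(2*Y)) = 1)
J + f(M)*466 = -469 + 1*466 = -469 + 466 = -3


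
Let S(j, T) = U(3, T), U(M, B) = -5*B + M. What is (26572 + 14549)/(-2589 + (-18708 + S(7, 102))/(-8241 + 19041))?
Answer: -9869040/621787 ≈ -15.872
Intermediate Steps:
U(M, B) = M - 5*B
S(j, T) = 3 - 5*T
(26572 + 14549)/(-2589 + (-18708 + S(7, 102))/(-8241 + 19041)) = (26572 + 14549)/(-2589 + (-18708 + (3 - 5*102))/(-8241 + 19041)) = 41121/(-2589 + (-18708 + (3 - 510))/10800) = 41121/(-2589 + (-18708 - 507)*(1/10800)) = 41121/(-2589 - 19215*1/10800) = 41121/(-2589 - 427/240) = 41121/(-621787/240) = 41121*(-240/621787) = -9869040/621787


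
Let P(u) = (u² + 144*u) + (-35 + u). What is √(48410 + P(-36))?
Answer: 3*√4939 ≈ 210.83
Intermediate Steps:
P(u) = -35 + u² + 145*u
√(48410 + P(-36)) = √(48410 + (-35 + (-36)² + 145*(-36))) = √(48410 + (-35 + 1296 - 5220)) = √(48410 - 3959) = √44451 = 3*√4939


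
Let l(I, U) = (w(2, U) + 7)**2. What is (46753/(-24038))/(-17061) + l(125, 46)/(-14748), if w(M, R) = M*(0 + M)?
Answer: -1165097077/144008011092 ≈ -0.0080905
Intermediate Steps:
w(M, R) = M**2 (w(M, R) = M*M = M**2)
l(I, U) = 121 (l(I, U) = (2**2 + 7)**2 = (4 + 7)**2 = 11**2 = 121)
(46753/(-24038))/(-17061) + l(125, 46)/(-14748) = (46753/(-24038))/(-17061) + 121/(-14748) = (46753*(-1/24038))*(-1/17061) + 121*(-1/14748) = -6679/3434*(-1/17061) - 121/14748 = 6679/58587474 - 121/14748 = -1165097077/144008011092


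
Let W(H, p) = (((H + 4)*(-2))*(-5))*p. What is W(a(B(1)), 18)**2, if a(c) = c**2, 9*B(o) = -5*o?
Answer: 48720400/81 ≈ 6.0149e+5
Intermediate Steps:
B(o) = -5*o/9 (B(o) = (-5*o)/9 = -5*o/9)
W(H, p) = p*(40 + 10*H) (W(H, p) = (((4 + H)*(-2))*(-5))*p = ((-8 - 2*H)*(-5))*p = (40 + 10*H)*p = p*(40 + 10*H))
W(a(B(1)), 18)**2 = (10*18*(4 + (-5/9*1)**2))**2 = (10*18*(4 + (-5/9)**2))**2 = (10*18*(4 + 25/81))**2 = (10*18*(349/81))**2 = (6980/9)**2 = 48720400/81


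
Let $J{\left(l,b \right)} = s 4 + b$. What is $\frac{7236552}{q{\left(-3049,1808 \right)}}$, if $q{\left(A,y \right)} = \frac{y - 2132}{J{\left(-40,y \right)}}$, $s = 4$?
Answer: $- \frac{366651968}{9} \approx -4.0739 \cdot 10^{7}$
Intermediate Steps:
$J{\left(l,b \right)} = 16 + b$ ($J{\left(l,b \right)} = 4 \cdot 4 + b = 16 + b$)
$q{\left(A,y \right)} = \frac{-2132 + y}{16 + y}$ ($q{\left(A,y \right)} = \frac{y - 2132}{16 + y} = \frac{-2132 + y}{16 + y}$)
$\frac{7236552}{q{\left(-3049,1808 \right)}} = \frac{7236552}{\frac{1}{16 + 1808} \left(-2132 + 1808\right)} = \frac{7236552}{\frac{1}{1824} \left(-324\right)} = \frac{7236552}{- \frac{27}{152}} = 7236552 \left(- \frac{152}{27}\right) = - \frac{366651968}{9}$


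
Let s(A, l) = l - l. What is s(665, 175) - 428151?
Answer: -428151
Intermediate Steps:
s(A, l) = 0
s(665, 175) - 428151 = 0 - 428151 = -428151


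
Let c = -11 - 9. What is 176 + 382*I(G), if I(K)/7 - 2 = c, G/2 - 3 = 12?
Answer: -47956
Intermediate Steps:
G = 30 (G = 6 + 2*12 = 6 + 24 = 30)
c = -20
I(K) = -126 (I(K) = 14 + 7*(-20) = 14 - 140 = -126)
176 + 382*I(G) = 176 + 382*(-126) = 176 - 48132 = -47956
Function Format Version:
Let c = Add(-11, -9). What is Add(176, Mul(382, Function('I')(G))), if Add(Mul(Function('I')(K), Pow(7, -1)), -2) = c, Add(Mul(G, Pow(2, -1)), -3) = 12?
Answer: -47956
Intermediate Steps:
G = 30 (G = Add(6, Mul(2, 12)) = Add(6, 24) = 30)
c = -20
Function('I')(K) = -126 (Function('I')(K) = Add(14, Mul(7, -20)) = Add(14, -140) = -126)
Add(176, Mul(382, Function('I')(G))) = Add(176, Mul(382, -126)) = Add(176, -48132) = -47956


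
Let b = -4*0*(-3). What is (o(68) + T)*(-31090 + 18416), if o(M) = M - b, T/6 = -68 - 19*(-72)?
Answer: -99719032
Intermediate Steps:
b = 0 (b = 0*(-3) = 0)
T = 7800 (T = 6*(-68 - 19*(-72)) = 6*(-68 + 1368) = 6*1300 = 7800)
o(M) = M (o(M) = M - 1*0 = M + 0 = M)
(o(68) + T)*(-31090 + 18416) = (68 + 7800)*(-31090 + 18416) = 7868*(-12674) = -99719032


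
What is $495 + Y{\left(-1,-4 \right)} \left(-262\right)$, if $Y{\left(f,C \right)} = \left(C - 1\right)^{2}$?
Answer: $-6055$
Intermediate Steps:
$Y{\left(f,C \right)} = \left(-1 + C\right)^{2}$
$495 + Y{\left(-1,-4 \right)} \left(-262\right) = 495 + \left(-1 - 4\right)^{2} \left(-262\right) = 495 + \left(-5\right)^{2} \left(-262\right) = 495 + 25 \left(-262\right) = 495 - 6550 = -6055$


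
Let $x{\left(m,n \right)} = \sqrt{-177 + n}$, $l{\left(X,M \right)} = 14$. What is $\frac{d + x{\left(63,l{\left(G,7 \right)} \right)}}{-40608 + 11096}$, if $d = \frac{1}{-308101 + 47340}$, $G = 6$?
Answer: $\frac{1}{7695578632} - \frac{i \sqrt{163}}{29512} \approx 1.2994 \cdot 10^{-10} - 0.00043261 i$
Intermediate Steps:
$d = - \frac{1}{260761}$ ($d = \frac{1}{-260761} = - \frac{1}{260761} \approx -3.8349 \cdot 10^{-6}$)
$\frac{d + x{\left(63,l{\left(G,7 \right)} \right)}}{-40608 + 11096} = \frac{- \frac{1}{260761} + \sqrt{-177 + 14}}{-40608 + 11096} = \frac{- \frac{1}{260761} + \sqrt{-163}}{-29512} = \left(- \frac{1}{260761} + i \sqrt{163}\right) \left(- \frac{1}{29512}\right) = \frac{1}{7695578632} - \frac{i \sqrt{163}}{29512}$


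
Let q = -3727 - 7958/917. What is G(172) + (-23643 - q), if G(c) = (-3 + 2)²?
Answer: -18254097/917 ≈ -19906.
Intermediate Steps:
G(c) = 1 (G(c) = (-1)² = 1)
q = -3425617/917 (q = -3727 - 7958/917 = -3425617/917 ≈ -3735.7)
G(172) + (-23643 - q) = 1 + (-23643 - 1*(-3425617/917)) = 1 + (-23643 + 3425617/917) = 1 - 18255014/917 = -18254097/917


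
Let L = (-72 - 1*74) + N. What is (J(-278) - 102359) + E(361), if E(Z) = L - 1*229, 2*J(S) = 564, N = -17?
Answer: -102469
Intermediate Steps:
J(S) = 282 (J(S) = (1/2)*564 = 282)
L = -163 (L = (-72 - 1*74) - 17 = (-72 - 74) - 17 = -146 - 17 = -163)
E(Z) = -392 (E(Z) = -163 - 1*229 = -163 - 229 = -392)
(J(-278) - 102359) + E(361) = (282 - 102359) - 392 = -102077 - 392 = -102469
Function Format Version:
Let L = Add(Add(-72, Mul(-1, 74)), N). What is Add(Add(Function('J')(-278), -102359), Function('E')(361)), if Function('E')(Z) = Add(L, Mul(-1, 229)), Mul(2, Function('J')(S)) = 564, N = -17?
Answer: -102469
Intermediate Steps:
Function('J')(S) = 282 (Function('J')(S) = Mul(Rational(1, 2), 564) = 282)
L = -163 (L = Add(Add(-72, Mul(-1, 74)), -17) = Add(Add(-72, -74), -17) = Add(-146, -17) = -163)
Function('E')(Z) = -392 (Function('E')(Z) = Add(-163, Mul(-1, 229)) = Add(-163, -229) = -392)
Add(Add(Function('J')(-278), -102359), Function('E')(361)) = Add(Add(282, -102359), -392) = Add(-102077, -392) = -102469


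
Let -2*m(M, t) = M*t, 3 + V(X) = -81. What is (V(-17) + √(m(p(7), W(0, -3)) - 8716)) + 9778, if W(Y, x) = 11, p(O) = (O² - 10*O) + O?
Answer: 9694 + I*√8639 ≈ 9694.0 + 92.946*I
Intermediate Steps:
p(O) = O² - 9*O
V(X) = -84 (V(X) = -3 - 81 = -84)
m(M, t) = -M*t/2
(V(-17) + √(m(p(7), W(0, -3)) - 8716)) + 9778 = (-84 + √(-½*7*(-9 + 7)*11 - 8716)) + 9778 = (-84 + √(-½*7*(-2)*11 - 8716)) + 9778 = (-84 + √(-½*(-14)*11 - 8716)) + 9778 = (-84 + √(77 - 8716)) + 9778 = (-84 + √(-8639)) + 9778 = (-84 + I*√8639) + 9778 = 9694 + I*√8639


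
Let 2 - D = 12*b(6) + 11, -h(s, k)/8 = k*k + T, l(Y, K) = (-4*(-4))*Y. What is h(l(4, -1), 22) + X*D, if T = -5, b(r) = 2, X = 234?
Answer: -11554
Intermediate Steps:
l(Y, K) = 16*Y
h(s, k) = 40 - 8*k**2 (h(s, k) = -8*(k*k - 5) = -8*(k**2 - 5) = -8*(-5 + k**2) = 40 - 8*k**2)
D = -33 (D = 2 - (12*2 + 11) = 2 - (24 + 11) = 2 - 1*35 = 2 - 35 = -33)
h(l(4, -1), 22) + X*D = (40 - 8*22**2) + 234*(-33) = (40 - 8*484) - 7722 = (40 - 3872) - 7722 = -3832 - 7722 = -11554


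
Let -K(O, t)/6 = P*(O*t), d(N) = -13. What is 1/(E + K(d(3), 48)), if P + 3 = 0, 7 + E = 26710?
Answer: 1/15471 ≈ 6.4637e-5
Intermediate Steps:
E = 26703 (E = -7 + 26710 = 26703)
P = -3 (P = -3 + 0 = -3)
K(O, t) = 18*O*t (K(O, t) = -(-18)*O*t = 18*O*t)
1/(E + K(d(3), 48)) = 1/(26703 + 18*(-13)*48) = 1/(26703 - 11232) = 1/15471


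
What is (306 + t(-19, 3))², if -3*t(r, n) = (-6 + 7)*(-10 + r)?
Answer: 896809/9 ≈ 99646.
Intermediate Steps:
t(r, n) = 10/3 - r/3 (t(r, n) = -(-6 + 7)*(-10 + r)/3 = -(-10 + r)/3 = 10/3 - r/3)
(306 + t(-19, 3))² = (306 + (10/3 - ⅓*(-19)))² = (306 + (10/3 + 19/3))² = (306 + 29/3)² = (947/3)² = 896809/9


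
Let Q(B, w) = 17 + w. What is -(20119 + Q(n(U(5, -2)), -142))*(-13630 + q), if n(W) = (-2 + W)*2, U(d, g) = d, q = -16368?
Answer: 599780012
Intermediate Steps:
n(W) = -4 + 2*W
-(20119 + Q(n(U(5, -2)), -142))*(-13630 + q) = -(20119 + (17 - 142))*(-13630 - 16368) = -(20119 - 125)*(-29998) = -19994*(-29998) = -1*(-599780012) = 599780012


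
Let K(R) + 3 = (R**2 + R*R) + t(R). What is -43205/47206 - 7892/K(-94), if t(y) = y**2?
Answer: -1517698277/1251195030 ≈ -1.2130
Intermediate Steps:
K(R) = -3 + 3*R**2 (K(R) = -3 + ((R**2 + R*R) + R**2) = -3 + ((R**2 + R**2) + R**2) = -3 + (2*R**2 + R**2) = -3 + 3*R**2)
-43205/47206 - 7892/K(-94) = -43205/47206 - 7892/(-3 + 3*(-94)**2) = -43205*1/47206 - 7892/(-3 + 3*8836) = -43205/47206 - 7892/(-3 + 26508) = -43205/47206 - 7892/26505 = -1517698277/1251195030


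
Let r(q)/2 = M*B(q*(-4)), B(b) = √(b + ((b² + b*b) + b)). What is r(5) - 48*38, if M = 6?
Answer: -1824 + 24*√190 ≈ -1493.2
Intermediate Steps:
B(b) = √(2*b + 2*b²) (B(b) = √(b + ((b² + b²) + b)) = √(b + (2*b² + b)) = √(b + (b + 2*b²)) = √(2*b + 2*b²))
r(q) = 24*√2*√(-q*(1 - 4*q)) (r(q) = 2*(6*(√2*√((q*(-4))*(1 + q*(-4))))) = 2*(6*(√2*√((-4*q)*(1 - 4*q)))) = 2*(6*(√2*√(-4*q*(1 - 4*q)))) = 2*(6*(√2*(2*√(-q*(1 - 4*q))))) = 2*(6*(2*√2*√(-q*(1 - 4*q)))) = 2*(12*√2*√(-q*(1 - 4*q))) = 24*√2*√(-q*(1 - 4*q)))
r(5) - 48*38 = 24*√2*√(5*(-1 + 4*5)) - 48*38 = 24*√2*√(5*(-1 + 20)) - 1824 = 24*√2*√(5*19) - 1824 = 24*√2*√95 - 1824 = 24*√190 - 1824 = -1824 + 24*√190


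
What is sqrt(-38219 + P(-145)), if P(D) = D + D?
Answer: I*sqrt(38509) ≈ 196.24*I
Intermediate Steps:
P(D) = 2*D
sqrt(-38219 + P(-145)) = sqrt(-38219 + 2*(-145)) = sqrt(-38219 - 290) = sqrt(-38509) = I*sqrt(38509)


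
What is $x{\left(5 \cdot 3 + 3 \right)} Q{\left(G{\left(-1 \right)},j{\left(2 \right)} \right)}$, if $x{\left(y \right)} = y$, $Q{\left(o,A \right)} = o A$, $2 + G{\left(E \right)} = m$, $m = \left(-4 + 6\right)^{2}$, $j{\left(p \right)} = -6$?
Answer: $-216$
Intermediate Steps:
$m = 4$ ($m = 2^{2} = 4$)
$G{\left(E \right)} = 2$ ($G{\left(E \right)} = -2 + 4 = 2$)
$Q{\left(o,A \right)} = A o$
$x{\left(5 \cdot 3 + 3 \right)} Q{\left(G{\left(-1 \right)},j{\left(2 \right)} \right)} = \left(5 \cdot 3 + 3\right) \left(\left(-6\right) 2\right) = \left(15 + 3\right) \left(-12\right) = 18 \left(-12\right) = -216$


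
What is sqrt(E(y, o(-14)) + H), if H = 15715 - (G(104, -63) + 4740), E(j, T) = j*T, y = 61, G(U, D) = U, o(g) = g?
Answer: 3*sqrt(1113) ≈ 100.08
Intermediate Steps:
E(j, T) = T*j
H = 10871 (H = 15715 - (104 + 4740) = 15715 - 1*4844 = 15715 - 4844 = 10871)
sqrt(E(y, o(-14)) + H) = sqrt(-14*61 + 10871) = sqrt(-854 + 10871) = sqrt(10017) = 3*sqrt(1113)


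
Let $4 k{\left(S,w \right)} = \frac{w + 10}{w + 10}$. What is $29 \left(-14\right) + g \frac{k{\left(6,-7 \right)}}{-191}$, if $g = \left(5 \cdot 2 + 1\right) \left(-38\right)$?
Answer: $- \frac{154883}{382} \approx -405.45$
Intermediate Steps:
$k{\left(S,w \right)} = \frac{1}{4}$ ($k{\left(S,w \right)} = \frac{\left(w + 10\right) \frac{1}{w + 10}}{4} = \frac{\left(10 + w\right) \frac{1}{10 + w}}{4} = \frac{1}{4} \cdot 1 = \frac{1}{4}$)
$g = -418$ ($g = \left(10 + 1\right) \left(-38\right) = 11 \left(-38\right) = -418$)
$29 \left(-14\right) + g \frac{k{\left(6,-7 \right)}}{-191} = 29 \left(-14\right) - 418 \frac{1}{4 \left(-191\right)} = -406 - 418 \cdot \frac{1}{4} \left(- \frac{1}{191}\right) = -406 - - \frac{209}{382} = -406 + \frac{209}{382} = - \frac{154883}{382}$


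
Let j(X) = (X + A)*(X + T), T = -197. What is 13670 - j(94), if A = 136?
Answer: 37360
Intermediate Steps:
j(X) = (-197 + X)*(136 + X) (j(X) = (X + 136)*(X - 197) = (136 + X)*(-197 + X) = (-197 + X)*(136 + X))
13670 - j(94) = 13670 - (-26792 + 94² - 61*94) = 13670 - (-26792 + 8836 - 5734) = 13670 - 1*(-23690) = 13670 + 23690 = 37360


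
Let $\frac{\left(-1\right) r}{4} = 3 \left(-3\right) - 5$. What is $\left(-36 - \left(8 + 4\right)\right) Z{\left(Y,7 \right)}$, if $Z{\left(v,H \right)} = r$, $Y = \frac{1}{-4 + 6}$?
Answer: $-2688$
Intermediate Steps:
$r = 56$ ($r = - 4 \left(3 \left(-3\right) - 5\right) = - 4 \left(-9 - 5\right) = \left(-4\right) \left(-14\right) = 56$)
$Y = \frac{1}{2} \approx 0.5$
$Z{\left(v,H \right)} = 56$
$\left(-36 - \left(8 + 4\right)\right) Z{\left(Y,7 \right)} = \left(-36 - \left(8 + 4\right)\right) 56 = \left(-36 - 12\right) 56 = \left(-48\right) 56 = -2688$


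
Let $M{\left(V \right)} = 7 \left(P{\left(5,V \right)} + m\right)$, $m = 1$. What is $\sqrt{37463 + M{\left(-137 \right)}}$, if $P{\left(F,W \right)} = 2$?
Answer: $2 \sqrt{9371} \approx 193.61$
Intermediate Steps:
$M{\left(V \right)} = 21$ ($M{\left(V \right)} = 7 \left(2 + 1\right) = 7 \cdot 3 = 21$)
$\sqrt{37463 + M{\left(-137 \right)}} = \sqrt{37463 + 21} = \sqrt{37484} = 2 \sqrt{9371}$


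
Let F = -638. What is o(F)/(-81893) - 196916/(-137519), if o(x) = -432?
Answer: 16185450196/11261843467 ≈ 1.4372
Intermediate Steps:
o(F)/(-81893) - 196916/(-137519) = -432/(-81893) - 196916/(-137519) = -432*(-1/81893) - 196916*(-1/137519) = 432/81893 + 196916/137519 = 16185450196/11261843467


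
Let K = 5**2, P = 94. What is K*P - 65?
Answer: 2285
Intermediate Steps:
K = 25
K*P - 65 = 25*94 - 65 = 2350 - 65 = 2285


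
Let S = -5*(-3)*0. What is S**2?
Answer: 0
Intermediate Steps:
S = 0 (S = 15*0 = 0)
S**2 = 0**2 = 0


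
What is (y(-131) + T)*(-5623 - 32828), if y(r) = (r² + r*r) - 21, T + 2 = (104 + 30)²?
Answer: -2009257005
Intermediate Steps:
T = 17954 (T = -2 + (104 + 30)² = -2 + 134² = -2 + 17956 = 17954)
y(r) = -21 + 2*r² (y(r) = (r² + r²) - 21 = 2*r² - 21 = -21 + 2*r²)
(y(-131) + T)*(-5623 - 32828) = ((-21 + 2*(-131)²) + 17954)*(-5623 - 32828) = ((-21 + 2*17161) + 17954)*(-38451) = ((-21 + 34322) + 17954)*(-38451) = (34301 + 17954)*(-38451) = 52255*(-38451) = -2009257005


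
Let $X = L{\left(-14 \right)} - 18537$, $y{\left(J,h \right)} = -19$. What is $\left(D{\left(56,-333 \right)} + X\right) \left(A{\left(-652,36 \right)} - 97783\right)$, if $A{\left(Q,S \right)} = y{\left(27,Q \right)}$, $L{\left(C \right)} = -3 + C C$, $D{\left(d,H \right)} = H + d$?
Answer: $1821171042$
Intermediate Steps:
$L{\left(C \right)} = -3 + C^{2}$
$A{\left(Q,S \right)} = -19$
$X = -18344$ ($X = \left(-3 + \left(-14\right)^{2}\right) - 18537 = \left(-3 + 196\right) - 18537 = 193 - 18537 = -18344$)
$\left(D{\left(56,-333 \right)} + X\right) \left(A{\left(-652,36 \right)} - 97783\right) = \left(\left(-333 + 56\right) - 18344\right) \left(-19 - 97783\right) = \left(-277 - 18344\right) \left(-97802\right) = \left(-18621\right) \left(-97802\right) = 1821171042$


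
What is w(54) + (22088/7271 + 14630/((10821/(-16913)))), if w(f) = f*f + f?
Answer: -142290791452/7152681 ≈ -19893.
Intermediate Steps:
w(f) = f + f² (w(f) = f² + f = f + f²)
w(54) + (22088/7271 + 14630/((10821/(-16913)))) = 54*(1 + 54) + (22088/7271 + 14630/((10821/(-16913)))) = 54*55 + (22088*(1/7271) + 14630/((10821*(-1/16913)))) = 2970 + (2008/661 + 14630/(-10821/16913)) = 2970 + (2008/661 + 14630*(-16913/10821)) = 2970 + (2008/661 - 247437190/10821) = 2970 - 163534254022/7152681 = -142290791452/7152681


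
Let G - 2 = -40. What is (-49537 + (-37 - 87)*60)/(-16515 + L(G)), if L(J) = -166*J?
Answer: 56977/10207 ≈ 5.5821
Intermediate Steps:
G = -38 (G = 2 - 40 = -38)
(-49537 + (-37 - 87)*60)/(-16515 + L(G)) = (-49537 + (-37 - 87)*60)/(-16515 - 166*(-38)) = (-49537 - 124*60)/(-16515 + 6308) = (-49537 - 7440)/(-10207) = -56977*(-1/10207) = 56977/10207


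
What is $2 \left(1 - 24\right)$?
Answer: $-46$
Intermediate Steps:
$2 \left(1 - 24\right) = 2 \left(-23\right) = -46$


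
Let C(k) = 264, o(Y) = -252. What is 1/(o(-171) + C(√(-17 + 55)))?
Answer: 1/12 ≈ 0.083333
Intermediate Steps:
1/(o(-171) + C(√(-17 + 55))) = 1/(-252 + 264) = 1/12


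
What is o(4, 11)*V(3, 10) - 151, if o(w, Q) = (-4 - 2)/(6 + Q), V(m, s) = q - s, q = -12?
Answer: -2435/17 ≈ -143.24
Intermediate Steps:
V(m, s) = -12 - s
o(w, Q) = -6/(6 + Q)
o(4, 11)*V(3, 10) - 151 = (-6/(6 + 11))*(-12 - 1*10) - 151 = (-6/17)*(-12 - 10) - 151 = -6*1/17*(-22) - 151 = -6/17*(-22) - 151 = 132/17 - 151 = -2435/17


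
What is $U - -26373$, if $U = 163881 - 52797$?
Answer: $137457$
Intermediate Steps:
$U = 111084$
$U - -26373 = 111084 - -26373 = 111084 + 26373 = 137457$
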